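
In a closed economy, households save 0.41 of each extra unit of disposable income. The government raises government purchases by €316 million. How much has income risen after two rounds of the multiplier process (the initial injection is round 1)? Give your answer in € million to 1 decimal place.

MPC = 1 − MPS = 1 − 0.41 = 0.59.
Round 1 adds ΔG = €316 million; each later round is MPC = 0.59 times the previous.
After 2 rounds: 316 + 186.44 = ΔG·(1 − c^2)/(1 − c) = 316 × (1 − 0.3481)/0.41 ≈ €502.4 million.

€502.4 million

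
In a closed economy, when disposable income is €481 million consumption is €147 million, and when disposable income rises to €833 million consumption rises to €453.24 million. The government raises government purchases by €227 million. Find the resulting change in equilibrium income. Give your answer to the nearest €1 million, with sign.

MPC = ΔC/ΔYd = (453.24 − 147)/(833 − 481) = 306.24/352 = 0.87.
Expenditure multiplier = 1/(1 − MPC) = 1/(1 − 0.87) = 1/0.13 ≈ 7.692.
ΔY = k × ΔG = (+€227 million) / 0.13 ≈ +€1,746 million.

+€1,746 million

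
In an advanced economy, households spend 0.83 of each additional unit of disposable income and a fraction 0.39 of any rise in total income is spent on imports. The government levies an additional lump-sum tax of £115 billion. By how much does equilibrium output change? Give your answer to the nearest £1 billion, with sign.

−£170 billion

A lump-sum tax change of +£115 billion shifts disposable income by −£115 billion; first-round consumption changes by −c × ΔT = −0.83 × (+£115 billion) = −£95.45 billion.
Expenditure multiplier = 1/(1 − c + m) = 1/(1 − 0.83 + 0.39) = 1/0.56 ≈ 1.786.
The tax multiplier is −c × k ≈ −1.482, so ΔY = k × (−c·ΔT) = (−£95.45 billion) / 0.56 ≈ −£170 billion.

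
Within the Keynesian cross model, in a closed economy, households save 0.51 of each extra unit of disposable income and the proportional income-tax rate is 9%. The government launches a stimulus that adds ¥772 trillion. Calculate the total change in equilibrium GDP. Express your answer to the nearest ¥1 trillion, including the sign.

MPC = 1 − MPS = 1 − 0.51 = 0.49.
Spending multiplier = 1/(1 − c(1−t)) = 1/(1 − 0.49×0.91) = 1/0.5541 ≈ 1.805.
ΔY = k × ΔG = (+¥772 trillion) / 0.5541 ≈ +¥1,393 trillion.

+¥1,393 trillion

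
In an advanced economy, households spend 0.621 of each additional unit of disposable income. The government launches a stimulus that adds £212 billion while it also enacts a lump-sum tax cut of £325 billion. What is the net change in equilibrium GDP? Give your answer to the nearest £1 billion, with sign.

+£1,092 billion

Expenditure multiplier = 1/(1 − MPC) = 1/(1 − 0.621) = 1/0.379 ≈ 2.639.
ΔG contributes k·ΔG = (+£212 billion) / 0.379 ≈ +£559.4 billion.
ΔT of −£325 billion changes first-round spending by −c·ΔT = +£201.825 billion, contributing k·(−c·ΔT) = (+£201.825 billion) / 0.379 ≈ +£532.5 billion.
Net ΔY = k(ΔG − c·ΔT) = (+£413.825 billion) / 0.379 ≈ +£1,092 billion.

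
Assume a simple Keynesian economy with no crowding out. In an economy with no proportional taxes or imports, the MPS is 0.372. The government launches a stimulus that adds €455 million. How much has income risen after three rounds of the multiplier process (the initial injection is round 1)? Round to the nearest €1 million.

€920 million

MPC = 1 − MPS = 1 − 0.372 = 0.628.
Round 1 adds ΔG = €455 million; each later round is MPC = 0.628 times the previous.
After 3 rounds: 455 + 285.74 + 179.44472 = ΔG·(1 − c^3)/(1 − c) = 455 × (1 − 0.247673152)/0.372 ≈ €920 million.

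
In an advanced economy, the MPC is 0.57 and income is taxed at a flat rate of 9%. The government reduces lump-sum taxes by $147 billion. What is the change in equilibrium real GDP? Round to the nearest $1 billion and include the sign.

+$174 billion

A lump-sum tax change of −$147 billion shifts disposable income by +$147 billion; first-round consumption changes by −c × ΔT = −0.57 × (−$147 billion) = +$83.79 billion.
Expenditure multiplier = 1/(1 − c(1−t)) = 1/(1 − 0.57×0.91) = 1/0.4813 ≈ 2.078.
The tax multiplier is −c × k ≈ −1.184, so ΔY = k × (−c·ΔT) = (+$83.79 billion) / 0.4813 ≈ +$174 billion.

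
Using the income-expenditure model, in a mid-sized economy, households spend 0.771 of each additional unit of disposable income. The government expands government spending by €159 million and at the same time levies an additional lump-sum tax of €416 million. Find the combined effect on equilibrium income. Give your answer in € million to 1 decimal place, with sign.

Expenditure multiplier = 1/(1 − MPC) = 1/(1 − 0.771) = 1/0.229 ≈ 4.367.
ΔG contributes k·ΔG = (+€159 million) / 0.229 ≈ +€694.3 million.
ΔT of +€416 million changes first-round spending by −c·ΔT = −€320.736 million, contributing k·(−c·ΔT) = (−€320.736 million) / 0.229 ≈ −€1,400.6 million.
Net ΔY = k(ΔG − c·ΔT) = (−€161.736 million) / 0.229 ≈ −€706.3 million.

−€706.3 million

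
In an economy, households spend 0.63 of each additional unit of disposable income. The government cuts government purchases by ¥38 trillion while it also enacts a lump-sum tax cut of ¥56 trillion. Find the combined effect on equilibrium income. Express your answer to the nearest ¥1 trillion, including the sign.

Expenditure multiplier = 1/(1 − MPC) = 1/(1 − 0.63) = 1/0.37 ≈ 2.703.
ΔG contributes k·ΔG = (−¥38 trillion) / 0.37 ≈ −¥102.7 trillion.
ΔT of −¥56 trillion changes first-round spending by −c·ΔT = +¥35.28 trillion, contributing k·(−c·ΔT) = (+¥35.28 trillion) / 0.37 ≈ +¥95.4 trillion.
Net ΔY = k(ΔG − c·ΔT) = (−¥2.72 trillion) / 0.37 ≈ −¥7 trillion.

−¥7 trillion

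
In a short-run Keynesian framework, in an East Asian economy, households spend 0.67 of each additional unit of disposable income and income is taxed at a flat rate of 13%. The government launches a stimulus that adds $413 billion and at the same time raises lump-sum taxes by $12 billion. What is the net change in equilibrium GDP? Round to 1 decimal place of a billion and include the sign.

+$970.9 billion

Expenditure multiplier = 1/(1 − c(1−t)) = 1/(1 − 0.67×0.87) = 1/0.4171 ≈ 2.398.
ΔG contributes k·ΔG = (+$413 billion) / 0.4171 ≈ +$990.2 billion.
ΔT of +$12 billion changes first-round spending by −c·ΔT = −$8.04 billion, contributing k·(−c·ΔT) = (−$8.04 billion) / 0.4171 ≈ −$19.3 billion.
Net ΔY = k(ΔG − c·ΔT) = (+$404.96 billion) / 0.4171 ≈ +$970.9 billion.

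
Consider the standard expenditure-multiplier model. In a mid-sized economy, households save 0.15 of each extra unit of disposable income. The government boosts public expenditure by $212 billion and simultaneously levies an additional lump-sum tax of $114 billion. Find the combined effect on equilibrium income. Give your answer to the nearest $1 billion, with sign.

+$767 billion

MPC = 1 − MPS = 1 − 0.15 = 0.85.
Expenditure multiplier = 1/(1 − MPC) = 1/(1 − 0.85) = 1/0.15 ≈ 6.667.
ΔG contributes k·ΔG = (+$212 billion) / 0.15 ≈ +$1,413.3 billion.
ΔT of +$114 billion changes first-round spending by −c·ΔT = −$96.9 billion, contributing k·(−c·ΔT) = (−$96.9 billion) / 0.15 = −$646 billion.
Net ΔY = k(ΔG − c·ΔT) = (+$115.1 billion) / 0.15 ≈ +$767 billion.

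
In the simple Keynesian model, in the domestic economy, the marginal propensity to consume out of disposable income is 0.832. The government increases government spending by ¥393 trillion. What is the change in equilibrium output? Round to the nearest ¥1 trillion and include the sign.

+¥2,339 trillion

Government-spending multiplier = 1/(1 − MPC) = 1/(1 − 0.832) = 1/0.168 ≈ 5.952.
ΔY = k × ΔG = (+¥393 trillion) / 0.168 ≈ +¥2,339 trillion.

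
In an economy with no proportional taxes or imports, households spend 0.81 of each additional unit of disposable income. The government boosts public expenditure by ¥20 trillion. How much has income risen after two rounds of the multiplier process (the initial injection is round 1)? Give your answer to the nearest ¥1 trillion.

¥36 trillion

Round 1 adds ΔG = ¥20 trillion; each later round is MPC = 0.81 times the previous.
After 2 rounds: 20 + 16.2 = ΔG·(1 − c^2)/(1 − c) = 20 × (1 − 0.6561)/0.19 ≈ ¥36 trillion.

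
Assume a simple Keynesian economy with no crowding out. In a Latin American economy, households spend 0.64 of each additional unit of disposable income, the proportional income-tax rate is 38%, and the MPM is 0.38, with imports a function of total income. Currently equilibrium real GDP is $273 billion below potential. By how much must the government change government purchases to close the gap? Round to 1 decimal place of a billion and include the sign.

Spending multiplier = 1/(1 − c(1−t) + m) = 1/(1 − 0.64×0.62 + 0.38) = 1/0.9832 ≈ 1.017.
Need ΔY = +$273 billion, so ΔG = ΔY/k = (+$273 billion) × 0.9832 ≈ +$268.4 billion.
The government should increase government purchases by $268.4 billion.

+$268.4 billion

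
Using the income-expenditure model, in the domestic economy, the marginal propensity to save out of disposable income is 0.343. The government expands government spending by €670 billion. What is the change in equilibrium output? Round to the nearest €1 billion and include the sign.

+€1,953 billion

MPC = 1 − MPS = 1 − 0.343 = 0.657.
Government-spending multiplier = 1/(1 − MPC) = 1/(1 − 0.657) = 1/0.343 ≈ 2.915.
ΔY = k × ΔG = (+€670 billion) / 0.343 ≈ +€1,953 billion.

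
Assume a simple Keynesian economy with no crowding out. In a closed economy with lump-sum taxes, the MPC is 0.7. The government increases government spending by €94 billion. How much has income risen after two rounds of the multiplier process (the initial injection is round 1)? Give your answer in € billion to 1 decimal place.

Round 1 adds ΔG = €94 billion; each later round is MPC = 0.7 times the previous.
After 2 rounds: 94 + 65.8 = ΔG·(1 − c^2)/(1 − c) = 94 × (1 − 0.49)/0.3 = €159.8 billion.

€159.8 billion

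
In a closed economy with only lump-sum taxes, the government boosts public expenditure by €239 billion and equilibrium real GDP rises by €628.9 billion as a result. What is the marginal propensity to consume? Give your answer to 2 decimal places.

0.62

Implied spending multiplier k = ΔY/ΔG = 628.9/239 ≈ 2.6314.
Since k = 1/(1 − MPC), MPC = 1 − 1/k = 1 − ΔG/ΔY = 1 − 239/628.9 ≈ 0.62.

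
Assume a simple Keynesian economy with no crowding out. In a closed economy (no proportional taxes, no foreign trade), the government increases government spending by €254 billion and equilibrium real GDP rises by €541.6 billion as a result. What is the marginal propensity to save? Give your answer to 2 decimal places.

0.47

Implied spending multiplier k = ΔY/ΔG = 541.6/254 ≈ 2.1323.
Since k = 1/(1 − MPC), MPC = 1 − 1/k = 1 − ΔG/ΔY = 1 − 254/541.6 ≈ 0.53.
MPS = 1 − MPC = 0.47.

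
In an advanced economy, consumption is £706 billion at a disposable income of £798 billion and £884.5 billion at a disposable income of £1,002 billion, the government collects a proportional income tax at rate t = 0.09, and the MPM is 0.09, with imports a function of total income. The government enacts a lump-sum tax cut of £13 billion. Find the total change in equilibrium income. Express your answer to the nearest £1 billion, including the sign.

+£39 billion

MPC = ΔC/ΔYd = (884.5 − 706)/(1,002 − 798) = 178.5/204 = 0.875.
A lump-sum tax change of −£13 billion shifts disposable income by +£13 billion; first-round consumption changes by −c × ΔT = −0.875 × (−£13 billion) = +£11.375 billion.
Expenditure multiplier = 1/(1 − c(1−t) + m) = 1/(1 − 0.875×0.91 + 0.09) = 1/0.29375 ≈ 3.404.
The tax multiplier is −c × k ≈ −2.979, so ΔY = k × (−c·ΔT) = (+£11.375 billion) / 0.29375 ≈ +£39 billion.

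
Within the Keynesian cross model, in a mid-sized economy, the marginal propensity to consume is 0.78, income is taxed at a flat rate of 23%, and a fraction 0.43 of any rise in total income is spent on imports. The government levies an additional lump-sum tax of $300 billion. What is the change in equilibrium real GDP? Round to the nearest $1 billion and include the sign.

A lump-sum tax change of +$300 billion shifts disposable income by −$300 billion; first-round consumption changes by −c × ΔT = −0.78 × (+$300 billion) = −$234 billion.
Expenditure multiplier = 1/(1 − c(1−t) + m) = 1/(1 − 0.78×0.77 + 0.43) = 1/0.8294 ≈ 1.206.
The tax multiplier is −c × k ≈ −0.94, so ΔY = k × (−c·ΔT) = (−$234 billion) / 0.8294 ≈ −$282 billion.

−$282 billion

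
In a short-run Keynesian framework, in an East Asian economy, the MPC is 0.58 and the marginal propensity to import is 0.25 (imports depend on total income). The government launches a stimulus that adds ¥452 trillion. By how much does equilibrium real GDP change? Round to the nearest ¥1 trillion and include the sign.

Government-spending multiplier = 1/(1 − c + m) = 1/(1 − 0.58 + 0.25) = 1/0.67 ≈ 1.493.
ΔY = k × ΔG = (+¥452 trillion) / 0.67 ≈ +¥675 trillion.

+¥675 trillion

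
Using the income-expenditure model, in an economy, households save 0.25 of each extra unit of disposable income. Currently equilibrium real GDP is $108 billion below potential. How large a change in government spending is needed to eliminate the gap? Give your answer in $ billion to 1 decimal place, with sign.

MPC = 1 − MPS = 1 − 0.25 = 0.75.
Spending multiplier = 1/(1 − MPC) = 1/(1 − 0.75) = 1/0.25 = 4.
Need ΔY = +$108 billion, so ΔG = ΔY/k = (+$108 billion) × 0.25 = +$27 billion.
The government should increase government spending by $27 billion.

+$27.0 billion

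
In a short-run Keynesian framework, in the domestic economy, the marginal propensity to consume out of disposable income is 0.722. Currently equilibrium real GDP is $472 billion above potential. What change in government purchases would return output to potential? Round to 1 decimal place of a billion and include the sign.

Spending multiplier = 1/(1 − MPC) = 1/(1 − 0.722) = 1/0.278 ≈ 3.597.
Need ΔY = −$472 billion, so ΔG = ΔY/k = (−$472 billion) × 0.278 ≈ −$131.2 billion.
The government should cut government purchases by $131.2 billion.

−$131.2 billion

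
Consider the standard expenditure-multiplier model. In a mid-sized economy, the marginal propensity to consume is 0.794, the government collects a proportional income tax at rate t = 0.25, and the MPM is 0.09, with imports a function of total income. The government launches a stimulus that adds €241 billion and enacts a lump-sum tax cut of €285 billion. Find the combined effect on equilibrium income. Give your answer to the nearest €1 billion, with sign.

Expenditure multiplier = 1/(1 − c(1−t) + m) = 1/(1 − 0.794×0.75 + 0.09) = 1/0.4945 ≈ 2.022.
ΔG contributes k·ΔG = (+€241 billion) / 0.4945 ≈ +€487.4 billion.
ΔT of −€285 billion changes first-round spending by −c·ΔT = +€226.29 billion, contributing k·(−c·ΔT) = (+€226.29 billion) / 0.4945 ≈ +€457.6 billion.
Net ΔY = k(ΔG − c·ΔT) = (+€467.29 billion) / 0.4945 ≈ +€945 billion.

+€945 billion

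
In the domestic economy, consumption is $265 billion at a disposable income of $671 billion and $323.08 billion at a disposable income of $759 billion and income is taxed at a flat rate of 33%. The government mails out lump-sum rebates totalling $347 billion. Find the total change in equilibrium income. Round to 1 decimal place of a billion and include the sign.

MPC = ΔC/ΔYd = (323.08 − 265)/(759 − 671) = 58.08/88 = 0.66.
A lump-sum tax change of −$347 billion shifts disposable income by +$347 billion; first-round consumption changes by −c × ΔT = −0.66 × (−$347 billion) = +$229.02 billion.
Expenditure multiplier = 1/(1 − c(1−t)) = 1/(1 − 0.66×0.67) = 1/0.5578 ≈ 1.793.
The tax multiplier is −c × k ≈ −1.183, so ΔY = k × (−c·ΔT) = (+$229.02 billion) / 0.5578 ≈ +$410.6 billion.

+$410.6 billion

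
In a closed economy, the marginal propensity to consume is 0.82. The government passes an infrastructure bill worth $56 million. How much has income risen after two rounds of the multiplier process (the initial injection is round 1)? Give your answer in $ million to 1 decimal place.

Round 1 adds ΔG = $56 million; each later round is MPC = 0.82 times the previous.
After 2 rounds: 56 + 45.92 = ΔG·(1 − c^2)/(1 − c) = 56 × (1 − 0.6724)/0.18 ≈ $101.9 million.

$101.9 million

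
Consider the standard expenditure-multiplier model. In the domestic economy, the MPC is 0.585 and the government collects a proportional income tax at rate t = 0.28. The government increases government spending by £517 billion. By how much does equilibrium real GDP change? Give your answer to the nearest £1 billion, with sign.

+£893 billion

Expenditure multiplier = 1/(1 − c(1−t)) = 1/(1 − 0.585×0.72) = 1/0.5788 ≈ 1.728.
ΔY = k × ΔG = (+£517 billion) / 0.5788 ≈ +£893 billion.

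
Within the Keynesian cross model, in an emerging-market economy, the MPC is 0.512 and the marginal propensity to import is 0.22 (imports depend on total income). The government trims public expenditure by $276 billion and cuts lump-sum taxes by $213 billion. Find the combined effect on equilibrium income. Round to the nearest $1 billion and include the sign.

−$236 billion

Expenditure multiplier = 1/(1 − c + m) = 1/(1 − 0.512 + 0.22) = 1/0.708 ≈ 1.412.
ΔG contributes k·ΔG = (−$276 billion) / 0.708 ≈ −$389.8 billion.
ΔT of −$213 billion changes first-round spending by −c·ΔT = +$109.056 billion, contributing k·(−c·ΔT) = (+$109.056 billion) / 0.708 ≈ +$154 billion.
Net ΔY = k(ΔG − c·ΔT) = (−$166.944 billion) / 0.708 ≈ −$236 billion.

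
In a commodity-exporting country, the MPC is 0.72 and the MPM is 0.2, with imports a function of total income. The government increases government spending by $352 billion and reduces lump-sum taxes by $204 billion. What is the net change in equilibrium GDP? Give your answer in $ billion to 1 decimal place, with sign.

Expenditure multiplier = 1/(1 − c + m) = 1/(1 − 0.72 + 0.2) = 1/0.48 ≈ 2.083.
ΔG contributes k·ΔG = (+$352 billion) / 0.48 ≈ +$733.3 billion.
ΔT of −$204 billion changes first-round spending by −c·ΔT = +$146.88 billion, contributing k·(−c·ΔT) = (+$146.88 billion) / 0.48 = +$306 billion.
Net ΔY = k(ΔG − c·ΔT) = (+$498.88 billion) / 0.48 ≈ +$1,039.3 billion.

+$1,039.3 billion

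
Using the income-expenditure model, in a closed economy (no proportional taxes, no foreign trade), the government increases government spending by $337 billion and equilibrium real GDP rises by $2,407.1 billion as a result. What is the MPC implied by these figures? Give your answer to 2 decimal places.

0.86

Implied spending multiplier k = ΔY/ΔG = 2,407.1/337 ≈ 7.1427.
Since k = 1/(1 − MPC), MPC = 1 − 1/k = 1 − ΔG/ΔY = 1 − 337/2,407.1 ≈ 0.86.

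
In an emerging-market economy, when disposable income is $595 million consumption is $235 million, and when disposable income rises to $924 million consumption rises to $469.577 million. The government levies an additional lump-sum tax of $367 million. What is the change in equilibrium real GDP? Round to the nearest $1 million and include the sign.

MPC = ΔC/ΔYd = (469.577 − 235)/(924 − 595) = 234.577/329 = 0.713.
A lump-sum tax change of +$367 million shifts disposable income by −$367 million; first-round consumption changes by −c × ΔT = −0.713 × (+$367 million) = −$261.671 million.
Expenditure multiplier = 1/(1 − MPC) = 1/(1 − 0.713) = 1/0.287 ≈ 3.484.
The tax multiplier is −c × k ≈ −2.484, so ΔY = k × (−c·ΔT) = (−$261.671 million) / 0.287 ≈ −$912 million.

−$912 million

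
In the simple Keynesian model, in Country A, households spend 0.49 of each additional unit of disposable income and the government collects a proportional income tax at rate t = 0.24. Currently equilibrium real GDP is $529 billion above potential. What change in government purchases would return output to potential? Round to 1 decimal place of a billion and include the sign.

−$332.0 billion

Spending multiplier = 1/(1 − c(1−t)) = 1/(1 − 0.49×0.76) = 1/0.6276 ≈ 1.593.
Need ΔY = −$529 billion, so ΔG = ΔY/k = (−$529 billion) × 0.6276 ≈ −$332 billion.
The government should cut government purchases by $332 billion.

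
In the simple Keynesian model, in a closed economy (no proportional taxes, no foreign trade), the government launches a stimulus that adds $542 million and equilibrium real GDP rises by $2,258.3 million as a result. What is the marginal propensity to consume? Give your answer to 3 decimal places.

Implied spending multiplier k = ΔY/ΔG = 2,258.3/542 ≈ 4.1666.
Since k = 1/(1 − MPC), MPC = 1 − 1/k = 1 − ΔG/ΔY = 1 − 542/2,258.3 ≈ 0.760.

0.760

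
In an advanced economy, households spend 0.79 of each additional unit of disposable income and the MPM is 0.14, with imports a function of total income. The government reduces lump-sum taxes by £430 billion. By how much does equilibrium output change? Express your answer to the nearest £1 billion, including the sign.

A lump-sum tax change of −£430 billion shifts disposable income by +£430 billion; first-round consumption changes by −c × ΔT = −0.79 × (−£430 billion) = +£339.7 billion.
Expenditure multiplier = 1/(1 − c + m) = 1/(1 − 0.79 + 0.14) = 1/0.35 ≈ 2.857.
The tax multiplier is −c × k ≈ −2.257, so ΔY = k × (−c·ΔT) = (+£339.7 billion) / 0.35 ≈ +£971 billion.

+£971 billion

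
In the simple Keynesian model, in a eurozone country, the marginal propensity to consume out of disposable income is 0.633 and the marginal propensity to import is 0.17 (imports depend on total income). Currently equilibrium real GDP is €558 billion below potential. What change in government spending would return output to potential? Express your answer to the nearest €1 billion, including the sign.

Spending multiplier = 1/(1 − c + m) = 1/(1 − 0.633 + 0.17) = 1/0.537 ≈ 1.862.
Need ΔY = +€558 billion, so ΔG = ΔY/k = (+€558 billion) × 0.537 ≈ +€300 billion.
The government should increase government spending by €300 billion.

+€300 billion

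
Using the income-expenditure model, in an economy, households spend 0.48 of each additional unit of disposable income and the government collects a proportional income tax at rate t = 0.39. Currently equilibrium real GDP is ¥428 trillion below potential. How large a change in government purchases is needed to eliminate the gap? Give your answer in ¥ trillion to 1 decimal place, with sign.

+¥302.7 trillion

Spending multiplier = 1/(1 − c(1−t)) = 1/(1 − 0.48×0.61) = 1/0.7072 ≈ 1.414.
Need ΔY = +¥428 trillion, so ΔG = ΔY/k = (+¥428 trillion) × 0.7072 ≈ +¥302.7 trillion.
The government should increase government purchases by ¥302.7 trillion.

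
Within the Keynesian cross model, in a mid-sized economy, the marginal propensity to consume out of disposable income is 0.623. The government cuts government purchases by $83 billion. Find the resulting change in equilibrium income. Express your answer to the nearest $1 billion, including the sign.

−$220 billion

Spending multiplier = 1/(1 − MPC) = 1/(1 − 0.623) = 1/0.377 ≈ 2.653.
ΔY = k × ΔG = (−$83 billion) / 0.377 ≈ −$220 billion.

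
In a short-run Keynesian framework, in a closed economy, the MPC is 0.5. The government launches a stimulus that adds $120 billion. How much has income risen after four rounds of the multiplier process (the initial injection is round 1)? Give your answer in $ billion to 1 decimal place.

Round 1 adds ΔG = $120 billion; each later round is MPC = 0.5 times the previous.
After 4 rounds: 120 + 60 + 30 + 15 = ΔG·(1 − c^4)/(1 − c) = 120 × (1 − 0.0625)/0.5 = $225 billion.

$225.0 billion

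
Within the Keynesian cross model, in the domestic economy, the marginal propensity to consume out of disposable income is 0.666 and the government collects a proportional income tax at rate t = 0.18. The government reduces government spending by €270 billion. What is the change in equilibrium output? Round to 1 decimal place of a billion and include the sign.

−€594.9 billion

Spending multiplier = 1/(1 − c(1−t)) = 1/(1 − 0.666×0.82) = 1/0.45388 ≈ 2.203.
ΔY = k × ΔG = (−€270 billion) / 0.45388 ≈ −€594.9 billion.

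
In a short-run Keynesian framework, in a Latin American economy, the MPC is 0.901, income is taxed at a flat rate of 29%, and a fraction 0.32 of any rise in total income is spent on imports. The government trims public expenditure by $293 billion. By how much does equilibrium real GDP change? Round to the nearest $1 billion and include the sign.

−$431 billion

Spending multiplier = 1/(1 − c(1−t) + m) = 1/(1 − 0.901×0.71 + 0.32) = 1/0.68029 ≈ 1.47.
ΔY = k × ΔG = (−$293 billion) / 0.68029 ≈ −$431 billion.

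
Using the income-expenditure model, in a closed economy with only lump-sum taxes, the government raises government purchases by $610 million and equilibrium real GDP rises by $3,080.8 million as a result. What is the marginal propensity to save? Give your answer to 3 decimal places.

0.198

Implied spending multiplier k = ΔY/ΔG = 3,080.8/610 ≈ 5.0505.
Since k = 1/(1 − MPC), MPC = 1 − 1/k = 1 − ΔG/ΔY = 1 − 610/3,080.8 ≈ 0.802.
MPS = 1 − MPC = 0.198.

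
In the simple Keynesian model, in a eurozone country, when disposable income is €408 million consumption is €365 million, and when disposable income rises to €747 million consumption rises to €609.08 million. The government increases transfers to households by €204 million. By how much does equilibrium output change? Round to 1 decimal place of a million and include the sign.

+€524.6 million

MPC = ΔC/ΔYd = (609.08 − 365)/(747 − 408) = 244.08/339 = 0.72.
The transfer change shifts disposable income by +€204 million, so first-round consumption changes by c·ΔTR = 0.72 × (+€204 million) = +€146.88 million.
Expenditure multiplier = 1/(1 − MPC) = 1/(1 − 0.72) = 1/0.28 ≈ 3.571.
The transfer multiplier is c × k ≈ 2.571, so ΔY = k × (c·ΔTR) = (+€146.88 million) / 0.28 ≈ +€524.6 million.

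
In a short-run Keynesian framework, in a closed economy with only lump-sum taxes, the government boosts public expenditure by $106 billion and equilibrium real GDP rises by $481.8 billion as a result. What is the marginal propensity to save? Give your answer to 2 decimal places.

Implied spending multiplier k = ΔY/ΔG = 481.8/106 ≈ 4.5453.
Since k = 1/(1 − MPC), MPC = 1 − 1/k = 1 − ΔG/ΔY = 1 − 106/481.8 ≈ 0.78.
MPS = 1 − MPC = 0.22.

0.22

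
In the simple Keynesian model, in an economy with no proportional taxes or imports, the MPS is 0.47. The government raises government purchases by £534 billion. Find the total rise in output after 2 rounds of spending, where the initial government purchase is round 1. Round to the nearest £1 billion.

MPC = 1 − MPS = 1 − 0.47 = 0.53.
Round 1 adds ΔG = £534 billion; each later round is MPC = 0.53 times the previous.
After 2 rounds: 534 + 283.02 = ΔG·(1 − c^2)/(1 − c) = 534 × (1 − 0.2809)/0.47 ≈ £817 billion.

£817 billion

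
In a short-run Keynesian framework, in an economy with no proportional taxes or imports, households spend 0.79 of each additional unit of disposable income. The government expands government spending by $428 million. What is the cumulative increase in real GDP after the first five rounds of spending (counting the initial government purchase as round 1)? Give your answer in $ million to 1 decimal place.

Round 1 adds ΔG = $428 million; each later round is MPC = 0.79 times the previous.
After 5 rounds: 428 + 338.12 + 267.1148 + 211.020692 + 166.70634668 = ΔG·(1 − c^5)/(1 − c) = 428 × (1 − 0.3077056399)/0.21 ≈ $1,411 million.

$1,411.0 million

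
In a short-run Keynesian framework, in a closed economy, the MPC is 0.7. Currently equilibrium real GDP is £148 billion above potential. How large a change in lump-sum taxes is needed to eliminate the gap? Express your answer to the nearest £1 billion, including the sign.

+£63 billion

Spending multiplier = 1/(1 − MPC) = 1/(1 − 0.7) = 1/0.3 ≈ 3.333.
Tax multiplier = −c·k = −0.7/0.3 ≈ −2.333. Need ΔY = −£148 billion, so ΔT = ΔY/(−c·k) = −(−£148 billion) × 0.3 / 0.7 ≈ +£63 billion.
The government should raise lump-sum taxes by £63 billion.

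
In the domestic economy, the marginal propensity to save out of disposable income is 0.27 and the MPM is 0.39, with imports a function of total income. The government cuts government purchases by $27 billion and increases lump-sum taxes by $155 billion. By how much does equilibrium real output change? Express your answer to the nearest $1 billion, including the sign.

MPC = 1 − MPS = 1 − 0.27 = 0.73.
Expenditure multiplier = 1/(1 − c + m) = 1/(1 − 0.73 + 0.39) = 1/0.66 ≈ 1.515.
ΔG contributes k·ΔG = (−$27 billion) / 0.66 ≈ −$40.9 billion.
ΔT of +$155 billion changes first-round spending by −c·ΔT = −$113.15 billion, contributing k·(−c·ΔT) = (−$113.15 billion) / 0.66 ≈ −$171.4 billion.
Net ΔY = k(ΔG − c·ΔT) = (−$140.15 billion) / 0.66 ≈ −$212 billion.

−$212 billion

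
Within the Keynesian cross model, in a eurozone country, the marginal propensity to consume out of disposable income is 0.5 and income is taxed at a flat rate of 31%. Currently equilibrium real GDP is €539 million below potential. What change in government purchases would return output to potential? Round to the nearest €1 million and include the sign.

Spending multiplier = 1/(1 − c(1−t)) = 1/(1 − 0.5×0.69) = 1/0.655 ≈ 1.527.
Need ΔY = +€539 million, so ΔG = ΔY/k = (+€539 million) × 0.655 ≈ +€353 million.
The government should increase government purchases by €353 million.

+€353 million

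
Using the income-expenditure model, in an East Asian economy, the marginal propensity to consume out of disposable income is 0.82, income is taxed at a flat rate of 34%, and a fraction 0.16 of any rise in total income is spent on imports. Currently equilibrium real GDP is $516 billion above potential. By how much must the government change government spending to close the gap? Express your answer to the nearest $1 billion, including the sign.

Spending multiplier = 1/(1 − c(1−t) + m) = 1/(1 − 0.82×0.66 + 0.16) = 1/0.6188 ≈ 1.616.
Need ΔY = −$516 billion, so ΔG = ΔY/k = (−$516 billion) × 0.6188 ≈ −$319 billion.
The government should cut government spending by $319 billion.

−$319 billion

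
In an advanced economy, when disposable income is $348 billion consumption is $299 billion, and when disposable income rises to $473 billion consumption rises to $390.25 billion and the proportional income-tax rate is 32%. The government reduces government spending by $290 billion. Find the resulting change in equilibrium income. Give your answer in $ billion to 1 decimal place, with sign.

−$575.9 billion

MPC = ΔC/ΔYd = (390.25 − 299)/(473 − 348) = 91.25/125 = 0.73.
Government-spending multiplier = 1/(1 − c(1−t)) = 1/(1 − 0.73×0.68) = 1/0.5036 ≈ 1.986.
ΔY = k × ΔG = (−$290 billion) / 0.5036 ≈ −$575.9 billion.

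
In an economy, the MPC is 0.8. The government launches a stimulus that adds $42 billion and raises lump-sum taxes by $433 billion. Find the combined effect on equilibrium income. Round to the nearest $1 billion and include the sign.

Expenditure multiplier = 1/(1 − MPC) = 1/(1 − 0.8) = 1/0.2 = 5.
ΔG contributes k·ΔG = (+$42 billion) / 0.2 = +$210 billion.
ΔT of +$433 billion changes first-round spending by −c·ΔT = −$346.4 billion, contributing k·(−c·ΔT) = (−$346.4 billion) / 0.2 = −$1,732 billion.
Net ΔY = k(ΔG − c·ΔT) = (−$304.4 billion) / 0.2 = −$1,522 billion.

−$1,522 billion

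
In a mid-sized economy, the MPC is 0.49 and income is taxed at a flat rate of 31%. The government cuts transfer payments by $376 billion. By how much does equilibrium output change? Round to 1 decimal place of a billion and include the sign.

The transfer change shifts disposable income by −$376 billion, so first-round consumption changes by c·ΔTR = 0.49 × (−$376 billion) = −$184.24 billion.
Expenditure multiplier = 1/(1 − c(1−t)) = 1/(1 − 0.49×0.69) = 1/0.6619 ≈ 1.511.
The transfer multiplier is c × k ≈ 0.74, so ΔY = k × (c·ΔTR) = (−$184.24 billion) / 0.6619 ≈ −$278.4 billion.

−$278.4 billion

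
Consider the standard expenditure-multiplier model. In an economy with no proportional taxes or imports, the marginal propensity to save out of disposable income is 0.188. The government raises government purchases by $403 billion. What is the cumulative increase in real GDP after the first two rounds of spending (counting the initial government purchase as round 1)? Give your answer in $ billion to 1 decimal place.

$730.2 billion

MPC = 1 − MPS = 1 − 0.188 = 0.812.
Round 1 adds ΔG = $403 billion; each later round is MPC = 0.812 times the previous.
After 2 rounds: 403 + 327.236 = ΔG·(1 − c^2)/(1 − c) = 403 × (1 − 0.659344)/0.188 ≈ $730.2 billion.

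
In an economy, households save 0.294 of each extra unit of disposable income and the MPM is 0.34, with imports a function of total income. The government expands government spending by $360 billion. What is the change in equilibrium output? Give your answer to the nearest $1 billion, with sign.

+$568 billion

MPC = 1 − MPS = 1 − 0.294 = 0.706.
Government-spending multiplier = 1/(1 − c + m) = 1/(1 − 0.706 + 0.34) = 1/0.634 ≈ 1.577.
ΔY = k × ΔG = (+$360 billion) / 0.634 ≈ +$568 billion.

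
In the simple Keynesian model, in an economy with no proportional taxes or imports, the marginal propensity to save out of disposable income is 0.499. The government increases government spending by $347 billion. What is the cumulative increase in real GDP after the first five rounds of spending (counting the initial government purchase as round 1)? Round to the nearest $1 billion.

$673 billion

MPC = 1 − MPS = 1 − 0.499 = 0.501.
Round 1 adds ΔG = $347 billion; each later round is MPC = 0.501 times the previous.
After 5 rounds: 347 + 173.847 + 87.097347 + 43.635770847 + 21.861521194347 = ΔG·(1 − c^5)/(1 − c) = 347 × (1 − 0.031563752502501)/0.499 ≈ $673 billion.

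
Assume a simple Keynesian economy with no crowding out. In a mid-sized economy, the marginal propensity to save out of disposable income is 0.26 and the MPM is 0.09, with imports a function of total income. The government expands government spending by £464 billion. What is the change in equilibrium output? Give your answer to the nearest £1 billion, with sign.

MPC = 1 − MPS = 1 − 0.26 = 0.74.
Expenditure multiplier = 1/(1 − c + m) = 1/(1 − 0.74 + 0.09) = 1/0.35 ≈ 2.857.
ΔY = k × ΔG = (+£464 billion) / 0.35 ≈ +£1,326 billion.

+£1,326 billion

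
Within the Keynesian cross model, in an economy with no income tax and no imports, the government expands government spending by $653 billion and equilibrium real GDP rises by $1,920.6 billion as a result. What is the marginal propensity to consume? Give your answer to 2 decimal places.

0.66

Implied spending multiplier k = ΔY/ΔG = 1,920.6/653 ≈ 2.9412.
Since k = 1/(1 − MPC), MPC = 1 − 1/k = 1 − ΔG/ΔY = 1 − 653/1,920.6 ≈ 0.66.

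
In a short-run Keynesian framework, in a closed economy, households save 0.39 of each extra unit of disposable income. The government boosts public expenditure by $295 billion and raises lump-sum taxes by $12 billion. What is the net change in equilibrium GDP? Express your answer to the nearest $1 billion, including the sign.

+$738 billion

MPC = 1 − MPS = 1 − 0.39 = 0.61.
Expenditure multiplier = 1/(1 − MPC) = 1/(1 − 0.61) = 1/0.39 ≈ 2.564.
ΔG contributes k·ΔG = (+$295 billion) / 0.39 ≈ +$756.4 billion.
ΔT of +$12 billion changes first-round spending by −c·ΔT = −$7.32 billion, contributing k·(−c·ΔT) = (−$7.32 billion) / 0.39 ≈ −$18.8 billion.
Net ΔY = k(ΔG − c·ΔT) = (+$287.68 billion) / 0.39 ≈ +$738 billion.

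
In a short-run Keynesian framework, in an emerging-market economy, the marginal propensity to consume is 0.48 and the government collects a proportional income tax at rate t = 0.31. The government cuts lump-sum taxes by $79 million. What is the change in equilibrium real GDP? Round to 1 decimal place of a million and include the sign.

+$56.7 million

A lump-sum tax change of −$79 million shifts disposable income by +$79 million; first-round consumption changes by −c × ΔT = −0.48 × (−$79 million) = +$37.92 million.
Expenditure multiplier = 1/(1 − c(1−t)) = 1/(1 − 0.48×0.69) = 1/0.6688 ≈ 1.495.
The tax multiplier is −c × k ≈ −0.718, so ΔY = k × (−c·ΔT) = (+$37.92 million) / 0.6688 ≈ +$56.7 million.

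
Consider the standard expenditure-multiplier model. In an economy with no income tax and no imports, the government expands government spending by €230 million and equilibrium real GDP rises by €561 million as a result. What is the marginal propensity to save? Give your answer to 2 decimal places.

0.41

Implied spending multiplier k = ΔY/ΔG = 561/230 ≈ 2.4391.
Since k = 1/(1 − MPC), MPC = 1 − 1/k = 1 − ΔG/ΔY = 1 − 230/561 ≈ 0.59.
MPS = 1 − MPC = 0.41.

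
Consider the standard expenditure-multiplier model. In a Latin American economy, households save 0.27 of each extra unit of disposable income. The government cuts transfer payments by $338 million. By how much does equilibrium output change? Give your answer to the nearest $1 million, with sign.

MPC = 1 − MPS = 1 − 0.27 = 0.73.
The transfer change shifts disposable income by −$338 million, so first-round consumption changes by c·ΔTR = 0.73 × (−$338 million) = −$246.74 million.
Expenditure multiplier = 1/(1 − MPC) = 1/(1 − 0.73) = 1/0.27 ≈ 3.704.
The transfer multiplier is c × k ≈ 2.704, so ΔY = k × (c·ΔTR) = (−$246.74 million) / 0.27 ≈ −$914 million.

−$914 million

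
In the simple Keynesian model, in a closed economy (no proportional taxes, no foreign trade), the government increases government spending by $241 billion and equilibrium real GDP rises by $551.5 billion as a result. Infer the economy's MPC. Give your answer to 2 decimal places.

Implied spending multiplier k = ΔY/ΔG = 551.5/241 ≈ 2.2884.
Since k = 1/(1 − MPC), MPC = 1 − 1/k = 1 − ΔG/ΔY = 1 − 241/551.5 ≈ 0.56.

0.56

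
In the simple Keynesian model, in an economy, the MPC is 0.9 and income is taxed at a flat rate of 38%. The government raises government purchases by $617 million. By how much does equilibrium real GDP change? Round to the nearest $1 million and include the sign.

+$1,396 million

Government-spending multiplier = 1/(1 − c(1−t)) = 1/(1 − 0.9×0.62) = 1/0.442 ≈ 2.262.
ΔY = k × ΔG = (+$617 million) / 0.442 ≈ +$1,396 million.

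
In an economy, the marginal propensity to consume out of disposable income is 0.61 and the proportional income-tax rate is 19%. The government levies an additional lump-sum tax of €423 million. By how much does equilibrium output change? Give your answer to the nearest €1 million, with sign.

−€510 million

A lump-sum tax change of +€423 million shifts disposable income by −€423 million; first-round consumption changes by −c × ΔT = −0.61 × (+€423 million) = −€258.03 million.
Expenditure multiplier = 1/(1 − c(1−t)) = 1/(1 − 0.61×0.81) = 1/0.5059 ≈ 1.977.
The tax multiplier is −c × k ≈ −1.206, so ΔY = k × (−c·ΔT) = (−€258.03 million) / 0.5059 ≈ −€510 million.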